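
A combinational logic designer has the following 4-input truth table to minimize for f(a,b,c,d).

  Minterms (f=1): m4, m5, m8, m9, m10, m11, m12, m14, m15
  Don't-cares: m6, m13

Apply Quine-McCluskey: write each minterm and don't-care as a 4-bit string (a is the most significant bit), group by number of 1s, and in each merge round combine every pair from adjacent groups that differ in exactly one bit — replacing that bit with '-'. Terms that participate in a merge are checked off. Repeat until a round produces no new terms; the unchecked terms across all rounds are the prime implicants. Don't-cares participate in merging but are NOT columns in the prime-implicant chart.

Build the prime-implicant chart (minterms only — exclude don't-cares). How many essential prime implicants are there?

Round 0: 0100✓ 0101✓ 0110✓ 1000✓ 1001✓ 1010✓ 1011✓ 1100✓ 1101✓ 1110✓ 1111✓
Round 1: -100✓ -101✓ -110✓ 01-0✓ 010-✓ 1-00✓ 1-01✓ 1-10✓ 1-11✓ 10-0✓ 10-1✓ 100-✓ 101-✓ 11-0✓ 11-1✓ 110-✓ 111-✓
Round 2: -1-0 -10- 1--0✓ 1--1✓ 1-0-✓ 1-1-✓ 10--✓ 11--✓
Round 3: 1---
PIs = {-1-0, -10-, 1---}
Coverage chart:
  m4: -1-0,-10-
  m5: -10- ←essential
  m8: 1--- ←essential
  m9: 1--- ←essential
  m10: 1--- ←essential
  m11: 1--- ←essential
  m12: -1-0,-10-,1---
  m14: -1-0,1---
  m15: 1--- ←essential
Essential: -10-, 1---

2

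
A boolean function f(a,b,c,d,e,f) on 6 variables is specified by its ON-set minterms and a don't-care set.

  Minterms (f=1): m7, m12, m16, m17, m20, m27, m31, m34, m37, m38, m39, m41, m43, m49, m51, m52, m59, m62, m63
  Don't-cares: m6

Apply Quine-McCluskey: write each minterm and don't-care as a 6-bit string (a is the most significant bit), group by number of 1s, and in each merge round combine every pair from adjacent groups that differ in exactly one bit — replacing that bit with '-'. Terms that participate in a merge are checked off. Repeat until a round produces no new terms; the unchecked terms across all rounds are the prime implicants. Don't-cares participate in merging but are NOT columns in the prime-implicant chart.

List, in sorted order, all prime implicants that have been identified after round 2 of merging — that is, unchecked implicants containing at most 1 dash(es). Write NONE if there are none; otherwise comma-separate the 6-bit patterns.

-10001, -10100, 001100, 010-00, 01000-, 1-1011, 100-10, 1001-1, 1010-1, 11-011, 1100-1, 11111-

Round 0: 000110✓ 000111✓ 001100 010000✓ 010001✓ 010100✓ 011011✓ 011111✓ 100010✓ 100101✓ 100110✓ 100111✓ 101001✓ 101011✓ 110001✓ 110011✓ 110100✓ 111011✓ 111110✓ 111111✓
Round 1: -00110✓ -00111✓ -10001 -10100 -11011✓ -11111✓ 00011-✓ 010-00 01000- 011-11✓ 1-1011 100-10 1001-1 10011-✓ 1010-1 11-011 1100-1 111-11✓ 11111-
Round 2: -0011- -11-11
PIs = {-0011-, -10001, -10100, -11-11, 001100, 010-00, 01000-, 1-1011, 100-10, 1001-1, 1010-1, 11-011, 1100-1, 11111-}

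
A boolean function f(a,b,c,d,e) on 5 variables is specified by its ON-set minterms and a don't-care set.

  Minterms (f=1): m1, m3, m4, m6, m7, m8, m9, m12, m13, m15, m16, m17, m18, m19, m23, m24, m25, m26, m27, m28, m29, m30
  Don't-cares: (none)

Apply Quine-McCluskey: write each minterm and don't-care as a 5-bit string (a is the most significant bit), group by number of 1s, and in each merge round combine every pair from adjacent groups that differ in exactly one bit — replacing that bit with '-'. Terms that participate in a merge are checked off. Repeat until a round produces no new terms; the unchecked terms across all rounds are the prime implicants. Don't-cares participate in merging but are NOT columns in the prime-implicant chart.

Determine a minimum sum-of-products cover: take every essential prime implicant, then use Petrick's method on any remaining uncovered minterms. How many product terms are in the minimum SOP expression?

7

[col 0] 00001*, 00011*, 00100*, 00110*, 00111*, 01000*, 01001*, 01100*, 01101*, 01111*, 10000*, 10001*, 10010*, 10011*, 10111*, 11000*, 11001*, 11010*, 11011*, 11100*, 11101*, 11110*
[col 1] -0001*, -0011*, -0111*, -1000*, -1001*, -1100*, -1101*, 0-001*, 0-100, 0-111, 00-11*, 000-1*, 001-0, 0011-, 01-00*, 01-01*, 0100-*, 011-1, 0110-*, 1-000*, 1-001*, 1-010*, 1-011*, 10-11*, 100-0*, 100-1*, 1000-*, 1001-*, 11-00*, 11-01*, 11-10*, 110-0*, 110-1*, 1100-*, 1101-*, 111-0*, 1110-*
[col 2] --001, -0-11, -00-1, -1-00*, -1-01*, -100-*, -110-*, 01-0-*, 1-0-0*, 1-0-1*, 1-00-*, 1-01-*, 100--*, 11--0, 11-0-*, 110--*
[col 3] -1-0-, 1-0--
Prime implicants: --001, -0-11, -00-1, -1-0-, 0-100, 0-111, 001-0, 0011-, 011-1, 1-0--, 11--0
PI chart (minterm → PIs covering it):
  1 | --001,-00-1
  3 | -0-11,-00-1
  4 | 0-100,001-0
  6 | 001-0,0011-
  7 | -0-11,0-111,0011-
  8 | -1-0-  (sole → essential)
  9 | --001,-1-0-
  12 | -1-0-,0-100
  13 | -1-0-,011-1
  15 | 0-111,011-1
  16 | 1-0--  (sole → essential)
  17 | --001,-00-1,1-0--
  18 | 1-0--  (sole → essential)
  19 | -0-11,-00-1,1-0--
  23 | -0-11  (sole → essential)
  24 | -1-0-,1-0--,11--0
  25 | --001,-1-0-,1-0--
  26 | 1-0--,11--0
  27 | 1-0--  (sole → essential)
  28 | -1-0-,11--0
  29 | -1-0-  (sole → essential)
  30 | 11--0  (sole → essential)
Essential prime implicants: -0-11, -1-0-, 1-0--, 11--0
Petrick residual → --001, 0-111, 001-0
Minimum SOP uses 7 PIs: c'd'e + b'de + bd' + a'cde + a'b'ce' + ac' + abe'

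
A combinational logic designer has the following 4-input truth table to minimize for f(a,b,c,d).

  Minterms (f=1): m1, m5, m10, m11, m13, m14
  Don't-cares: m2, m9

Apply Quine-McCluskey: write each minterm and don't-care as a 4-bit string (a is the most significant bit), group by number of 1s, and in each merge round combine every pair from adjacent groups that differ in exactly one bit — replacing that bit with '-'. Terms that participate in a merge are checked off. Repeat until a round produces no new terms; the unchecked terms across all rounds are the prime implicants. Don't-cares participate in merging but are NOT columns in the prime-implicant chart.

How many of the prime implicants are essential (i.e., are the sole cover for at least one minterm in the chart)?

2

Round 0: 0001✓ 0010✓ 0101✓ 1001✓ 1010✓ 1011✓ 1101✓ 1110✓
Round 1: -001✓ -010 -101✓ 0-01✓ 1-01✓ 1-10 10-1 101-
Round 2: --01
PIs = {--01, -010, 1-10, 10-1, 101-}
Coverage chart:
  m1: --01 ←essential
  m5: --01 ←essential
  m10: -010,1-10,101-
  m11: 10-1,101-
  m13: --01 ←essential
  m14: 1-10 ←essential
Essential: --01, 1-10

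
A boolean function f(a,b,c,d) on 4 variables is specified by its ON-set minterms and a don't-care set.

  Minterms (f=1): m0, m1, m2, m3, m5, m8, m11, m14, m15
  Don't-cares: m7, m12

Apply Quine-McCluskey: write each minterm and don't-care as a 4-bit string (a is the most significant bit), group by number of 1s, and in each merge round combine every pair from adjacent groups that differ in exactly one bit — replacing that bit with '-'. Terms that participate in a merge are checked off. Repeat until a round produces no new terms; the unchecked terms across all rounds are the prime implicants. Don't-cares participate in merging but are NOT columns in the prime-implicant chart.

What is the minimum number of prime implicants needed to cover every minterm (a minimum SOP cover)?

5

Round 0: 0000✓ 0001✓ 0010✓ 0011✓ 0101✓ 0111✓ 1000✓ 1011✓ 1100✓ 1110✓ 1111✓
Round 1: -000 -011✓ -111✓ 0-01✓ 0-11✓ 00-0✓ 00-1✓ 000-✓ 001-✓ 01-1✓ 1-00 1-11✓ 11-0 111-
Round 2: --11 0--1 00--
PIs = {--11, -000, 0--1, 00--, 1-00, 11-0, 111-}
Coverage chart:
  m0: -000,00--
  m1: 0--1,00--
  m2: 00-- ←essential
  m3: --11,0--1,00--
  m5: 0--1 ←essential
  m8: -000,1-00
  m11: --11 ←essential
  m14: 11-0,111-
  m15: --11,111-
Essential: --11, 0--1, 00--
Petrick residual → -000, 11-0
Min cover (5 terms): cd + b'c'd' + a'd + a'b' + abd'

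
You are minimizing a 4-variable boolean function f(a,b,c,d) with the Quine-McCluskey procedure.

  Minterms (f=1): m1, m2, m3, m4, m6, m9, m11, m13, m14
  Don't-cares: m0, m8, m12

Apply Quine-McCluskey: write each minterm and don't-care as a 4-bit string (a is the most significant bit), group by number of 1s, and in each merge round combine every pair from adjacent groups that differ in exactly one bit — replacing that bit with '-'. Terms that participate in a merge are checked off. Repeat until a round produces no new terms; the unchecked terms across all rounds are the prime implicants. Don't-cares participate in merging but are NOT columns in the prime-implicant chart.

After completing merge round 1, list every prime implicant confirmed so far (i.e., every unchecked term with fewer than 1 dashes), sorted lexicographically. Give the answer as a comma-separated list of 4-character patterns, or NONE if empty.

NONE

Round 0: 0000✓ 0001✓ 0010✓ 0011✓ 0100✓ 0110✓ 1000✓ 1001✓ 1011✓ 1100✓ 1101✓ 1110✓
Round 1: -000✓ -001✓ -011✓ -100✓ -110✓ 0-00✓ 0-10✓ 00-0✓ 00-1✓ 000-✓ 001-✓ 01-0✓ 1-00✓ 1-01✓ 10-1✓ 100-✓ 11-0✓ 110-✓
Round 2: --00 -0-1 -00- -1-0 0--0 00-- 1-0-
PIs = {--00, -0-1, -00-, -1-0, 0--0, 00--, 1-0-}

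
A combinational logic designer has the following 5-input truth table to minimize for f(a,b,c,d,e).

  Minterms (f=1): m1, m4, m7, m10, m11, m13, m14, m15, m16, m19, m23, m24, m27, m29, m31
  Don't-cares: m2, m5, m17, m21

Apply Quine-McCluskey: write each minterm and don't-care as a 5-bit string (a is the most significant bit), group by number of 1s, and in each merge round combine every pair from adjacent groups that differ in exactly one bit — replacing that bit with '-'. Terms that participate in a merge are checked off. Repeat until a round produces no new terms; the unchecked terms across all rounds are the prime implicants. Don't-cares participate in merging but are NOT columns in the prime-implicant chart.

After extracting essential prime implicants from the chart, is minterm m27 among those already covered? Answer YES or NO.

Round 0: 00001✓ 00010✓ 00100✓ 00101✓ 00111✓ 01010✓ 01011✓ 01101✓ 01110✓ 01111✓ 10000✓ 10001✓ 10011✓ 10101✓ 10111✓ 11000✓ 11011✓ 11101✓ 11111✓
Round 1: -0001✓ -0101✓ -0111✓ -1011✓ -1101✓ -1111✓ 0-010 0-101✓ 0-111✓ 00-01✓ 001-1✓ 0010- 01-10✓ 01-11✓ 0101-✓ 011-1✓ 0111-✓ 1-000 1-011✓ 1-101✓ 1-111✓ 10-01✓ 10-11✓ 100-1✓ 1000- 101-1✓ 11-11✓ 111-1✓
Round 2: --101✓ --111✓ -0-01 -01-1✓ -1-11 -11-1✓ 0-1-1✓ 01-1- 1--11 1-1-1✓ 10--1
Round 3: --1-1
PIs = {--1-1, -0-01, -1-11, 0-010, 0010-, 01-1-, 1--11, 1-000, 10--1, 1000-}
Coverage chart:
  m1: -0-01 ←essential
  m4: 0010- ←essential
  m7: --1-1 ←essential
  m10: 0-010,01-1-
  m11: -1-11,01-1-
  m13: --1-1 ←essential
  m14: 01-1- ←essential
  m15: --1-1,-1-11,01-1-
  m16: 1-000,1000-
  m19: 1--11,10--1
  m23: --1-1,1--11,10--1
  m24: 1-000 ←essential
  m27: -1-11,1--11
  m29: --1-1 ←essential
  m31: --1-1,-1-11,1--11
Essential: --1-1, -0-01, 0010-, 01-1-, 1-000

NO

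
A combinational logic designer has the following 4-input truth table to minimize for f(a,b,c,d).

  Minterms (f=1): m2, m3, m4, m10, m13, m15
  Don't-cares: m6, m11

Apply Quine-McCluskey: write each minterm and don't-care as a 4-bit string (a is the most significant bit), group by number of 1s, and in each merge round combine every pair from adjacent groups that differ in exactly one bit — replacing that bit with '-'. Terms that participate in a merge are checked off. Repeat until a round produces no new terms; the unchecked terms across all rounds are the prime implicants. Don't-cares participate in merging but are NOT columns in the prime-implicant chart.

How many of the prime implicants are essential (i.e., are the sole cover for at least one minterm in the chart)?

[col 0] 0010*, 0011*, 0100*, 0110*, 1010*, 1011*, 1101*, 1111*
[col 1] -010*, -011*, 0-10, 001-*, 01-0, 1-11, 101-*, 11-1
[col 2] -01-
Prime implicants: -01-, 0-10, 01-0, 1-11, 11-1
PI chart (minterm → PIs covering it):
  2 | -01-,0-10
  3 | -01-  (sole → essential)
  4 | 01-0  (sole → essential)
  10 | -01-  (sole → essential)
  13 | 11-1  (sole → essential)
  15 | 1-11,11-1
Essential prime implicants: -01-, 01-0, 11-1

3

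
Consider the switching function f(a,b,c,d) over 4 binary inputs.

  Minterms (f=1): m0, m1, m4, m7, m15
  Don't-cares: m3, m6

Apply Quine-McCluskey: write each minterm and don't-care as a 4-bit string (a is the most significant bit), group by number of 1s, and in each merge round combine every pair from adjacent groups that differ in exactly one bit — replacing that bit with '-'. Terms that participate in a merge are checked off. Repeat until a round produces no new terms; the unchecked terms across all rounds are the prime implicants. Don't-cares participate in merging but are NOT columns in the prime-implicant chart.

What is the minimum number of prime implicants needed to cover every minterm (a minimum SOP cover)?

3

size-2^0 implicants → 0000(✓)  0001(✓)  0011(✓)  0100(✓)  0110(✓)  0111(✓)  1111(✓)
size-2^1 implicants → -111  0-00  0-11  00-1  000-  01-0  011-
Unchecked terms (primes): -111, 0-00, 0-11, 00-1, 000-, 01-0, 011-
Minterm coverage:
  m0 ⊆ 0-00,000-
  m1 ⊆ 00-1,000-
  m4 ⊆ 0-00,01-0
  m7 ⊆ -111,0-11,011-
  m15 ⊆ -111 [E]
E = {-111}
Petrick residual → 0-00, 00-1
Cover = bcd + a'c'd' + a'b'd  |cover|=3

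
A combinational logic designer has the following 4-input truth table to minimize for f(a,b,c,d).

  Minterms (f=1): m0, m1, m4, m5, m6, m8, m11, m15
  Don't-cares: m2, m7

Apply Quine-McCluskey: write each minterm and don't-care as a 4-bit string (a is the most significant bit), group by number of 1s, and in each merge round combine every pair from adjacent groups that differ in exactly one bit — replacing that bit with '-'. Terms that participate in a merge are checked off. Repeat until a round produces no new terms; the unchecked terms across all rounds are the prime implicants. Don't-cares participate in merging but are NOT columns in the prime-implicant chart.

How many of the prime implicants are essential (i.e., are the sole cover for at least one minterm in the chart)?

size-2^0 implicants → 0000(✓)  0001(✓)  0010(✓)  0100(✓)  0101(✓)  0110(✓)  0111(✓)  1000(✓)  1011(✓)  1111(✓)
size-2^1 implicants → -000  -111  0-00(✓)  0-01(✓)  0-10(✓)  00-0(✓)  000-(✓)  01-0(✓)  01-1(✓)  010-(✓)  011-(✓)  1-11
size-2^2 implicants → 0--0  0-0-  01--
Unchecked terms (primes): -000, -111, 0--0, 0-0-, 01--, 1-11
Minterm coverage:
  m0 ⊆ -000,0--0,0-0-
  m1 ⊆ 0-0- [E]
  m4 ⊆ 0--0,0-0-,01--
  m5 ⊆ 0-0-,01--
  m6 ⊆ 0--0,01--
  m8 ⊆ -000 [E]
  m11 ⊆ 1-11 [E]
  m15 ⊆ -111,1-11
E = {-000, 0-0-, 1-11}

3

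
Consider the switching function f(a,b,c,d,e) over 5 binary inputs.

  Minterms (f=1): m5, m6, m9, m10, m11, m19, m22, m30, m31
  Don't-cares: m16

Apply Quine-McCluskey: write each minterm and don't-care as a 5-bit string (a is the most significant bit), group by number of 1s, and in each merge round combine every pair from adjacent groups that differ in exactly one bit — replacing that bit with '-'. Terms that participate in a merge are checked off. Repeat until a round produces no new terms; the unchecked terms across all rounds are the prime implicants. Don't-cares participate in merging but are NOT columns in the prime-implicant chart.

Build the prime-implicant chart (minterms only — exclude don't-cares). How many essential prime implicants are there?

6

[col 0] 00101, 00110*, 01001*, 01010*, 01011*, 10000, 10011, 10110*, 11110*, 11111*
[col 1] -0110, 010-1, 0101-, 1-110, 1111-
Prime implicants: -0110, 00101, 010-1, 0101-, 1-110, 10000, 10011, 1111-
PI chart (minterm → PIs covering it):
  5 | 00101  (sole → essential)
  6 | -0110  (sole → essential)
  9 | 010-1  (sole → essential)
  10 | 0101-  (sole → essential)
  11 | 010-1,0101-
  19 | 10011  (sole → essential)
  22 | -0110,1-110
  30 | 1-110,1111-
  31 | 1111-  (sole → essential)
Essential prime implicants: -0110, 00101, 010-1, 0101-, 10011, 1111-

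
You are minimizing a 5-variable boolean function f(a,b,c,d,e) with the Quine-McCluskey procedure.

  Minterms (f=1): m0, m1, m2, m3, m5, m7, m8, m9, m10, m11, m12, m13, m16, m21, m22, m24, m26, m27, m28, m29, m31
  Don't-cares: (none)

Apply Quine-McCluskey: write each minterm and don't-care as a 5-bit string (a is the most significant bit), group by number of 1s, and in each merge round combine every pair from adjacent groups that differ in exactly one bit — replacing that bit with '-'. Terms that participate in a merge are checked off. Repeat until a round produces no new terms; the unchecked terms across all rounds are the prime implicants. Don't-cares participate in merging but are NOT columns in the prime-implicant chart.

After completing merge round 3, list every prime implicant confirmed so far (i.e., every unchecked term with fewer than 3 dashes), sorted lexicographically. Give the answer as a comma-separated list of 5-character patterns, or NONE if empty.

--000, --101, -1-00, -10-0, -101-, -110-, 0--01, 00--1, 01-0-, 10110, 11-11, 111-1

size-2^0 implicants → 00000(✓)  00001(✓)  00010(✓)  00011(✓)  00101(✓)  00111(✓)  01000(✓)  01001(✓)  01010(✓)  01011(✓)  01100(✓)  01101(✓)  10000(✓)  10101(✓)  10110  11000(✓)  11010(✓)  11011(✓)  11100(✓)  11101(✓)  11111(✓)
size-2^1 implicants → -0000(✓)  -0101(✓)  -1000(✓)  -1010(✓)  -1011(✓)  -1100(✓)  -1101(✓)  0-000(✓)  0-001(✓)  0-010(✓)  0-011(✓)  0-101(✓)  00-01(✓)  00-11(✓)  000-0(✓)  000-1(✓)  0000-(✓)  0001-(✓)  001-1(✓)  01-00(✓)  01-01(✓)  010-0(✓)  010-1(✓)  0100-(✓)  0101-(✓)  0110-(✓)  1-000(✓)  1-101(✓)  11-00(✓)  11-11  110-0(✓)  1101-(✓)  111-1  1110-(✓)
size-2^2 implicants → --000  --101  -1-00  -10-0  -101-  -110-  0--01  0-0-0(✓)  0-0-1(✓)  0-00-(✓)  0-01-(✓)  00--1  000--(✓)  01-0-  010--(✓)
size-2^3 implicants → 0-0--
Unchecked terms (primes): --000, --101, -1-00, -10-0, -101-, -110-, 0--01, 0-0--, 00--1, 01-0-, 10110, 11-11, 111-1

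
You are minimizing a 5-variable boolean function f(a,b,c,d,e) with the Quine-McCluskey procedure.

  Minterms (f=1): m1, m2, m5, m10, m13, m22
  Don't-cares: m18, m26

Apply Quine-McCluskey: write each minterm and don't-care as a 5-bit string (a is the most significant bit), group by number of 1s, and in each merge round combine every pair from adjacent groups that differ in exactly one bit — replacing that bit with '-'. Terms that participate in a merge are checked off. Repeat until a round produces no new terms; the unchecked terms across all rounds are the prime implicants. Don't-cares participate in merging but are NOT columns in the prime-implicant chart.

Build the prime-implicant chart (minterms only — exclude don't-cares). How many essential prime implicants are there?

size-2^0 implicants → 00001(✓)  00010(✓)  00101(✓)  01010(✓)  01101(✓)  10010(✓)  10110(✓)  11010(✓)
size-2^1 implicants → -0010(✓)  -1010(✓)  0-010(✓)  0-101  00-01  1-010(✓)  10-10
size-2^2 implicants → --010
Unchecked terms (primes): --010, 0-101, 00-01, 10-10
Minterm coverage:
  m1 ⊆ 00-01 [E]
  m2 ⊆ --010 [E]
  m5 ⊆ 0-101,00-01
  m10 ⊆ --010 [E]
  m13 ⊆ 0-101 [E]
  m22 ⊆ 10-10 [E]
E = {--010, 0-101, 00-01, 10-10}

4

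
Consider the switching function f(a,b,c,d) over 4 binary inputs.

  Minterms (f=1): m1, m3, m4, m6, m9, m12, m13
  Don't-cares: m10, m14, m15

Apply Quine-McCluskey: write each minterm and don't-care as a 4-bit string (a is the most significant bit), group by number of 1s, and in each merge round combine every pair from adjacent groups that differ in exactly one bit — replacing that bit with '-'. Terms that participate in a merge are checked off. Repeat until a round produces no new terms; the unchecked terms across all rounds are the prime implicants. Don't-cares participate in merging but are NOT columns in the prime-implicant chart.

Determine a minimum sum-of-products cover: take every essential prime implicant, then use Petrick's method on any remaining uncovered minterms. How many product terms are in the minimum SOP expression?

[col 0] 0001*, 0011*, 0100*, 0110*, 1001*, 1010*, 1100*, 1101*, 1110*, 1111*
[col 1] -001, -100*, -110*, 00-1, 01-0*, 1-01, 1-10, 11-0*, 11-1*, 110-*, 111-*
[col 2] -1-0, 11--
Prime implicants: -001, -1-0, 00-1, 1-01, 1-10, 11--
PI chart (minterm → PIs covering it):
  1 | -001,00-1
  3 | 00-1  (sole → essential)
  4 | -1-0  (sole → essential)
  6 | -1-0  (sole → essential)
  9 | -001,1-01
  12 | -1-0,11--
  13 | 1-01,11--
Essential prime implicants: -1-0, 00-1
Petrick residual → 1-01
Minimum SOP uses 3 PIs: bd' + a'b'd + ac'd

3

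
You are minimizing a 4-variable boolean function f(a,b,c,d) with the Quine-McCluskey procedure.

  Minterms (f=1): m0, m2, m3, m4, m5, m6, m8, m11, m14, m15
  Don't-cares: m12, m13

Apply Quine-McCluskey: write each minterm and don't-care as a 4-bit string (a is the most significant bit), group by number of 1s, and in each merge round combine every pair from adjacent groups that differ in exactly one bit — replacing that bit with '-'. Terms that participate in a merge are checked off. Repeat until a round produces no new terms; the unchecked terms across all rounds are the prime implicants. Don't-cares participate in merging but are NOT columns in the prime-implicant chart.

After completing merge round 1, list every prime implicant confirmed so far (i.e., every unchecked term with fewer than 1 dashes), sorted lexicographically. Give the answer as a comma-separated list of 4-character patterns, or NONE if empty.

Round 0: 0000✓ 0010✓ 0011✓ 0100✓ 0101✓ 0110✓ 1000✓ 1011✓ 1100✓ 1101✓ 1110✓ 1111✓
Round 1: -000✓ -011 -100✓ -101✓ -110✓ 0-00✓ 0-10✓ 00-0✓ 001- 01-0✓ 010-✓ 1-00✓ 1-11 11-0✓ 11-1✓ 110-✓ 111-✓
Round 2: --00 -1-0 -10- 0--0 11--
PIs = {--00, -011, -1-0, -10-, 0--0, 001-, 1-11, 11--}

NONE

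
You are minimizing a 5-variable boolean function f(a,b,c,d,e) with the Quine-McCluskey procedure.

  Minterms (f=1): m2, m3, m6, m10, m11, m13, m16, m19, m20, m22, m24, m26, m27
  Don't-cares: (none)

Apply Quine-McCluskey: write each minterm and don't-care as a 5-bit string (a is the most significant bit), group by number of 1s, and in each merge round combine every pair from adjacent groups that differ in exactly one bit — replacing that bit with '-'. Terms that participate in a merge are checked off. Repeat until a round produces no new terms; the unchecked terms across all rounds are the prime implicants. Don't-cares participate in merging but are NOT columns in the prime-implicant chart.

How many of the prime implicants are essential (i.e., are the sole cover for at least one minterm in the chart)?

Round 0: 00010✓ 00011✓ 00110✓ 01010✓ 01011✓ 01101 10000✓ 10011✓ 10100✓ 10110✓ 11000✓ 11010✓ 11011✓
Round 1: -0011✓ -0110 -1010✓ -1011✓ 0-010✓ 0-011✓ 00-10 0001-✓ 0101-✓ 1-000 1-011✓ 10-00 101-0 110-0 1101-✓
Round 2: --011 -101- 0-01-
PIs = {--011, -0110, -101-, 0-01-, 00-10, 01101, 1-000, 10-00, 101-0, 110-0}
Coverage chart:
  m2: 0-01-,00-10
  m3: --011,0-01-
  m6: -0110,00-10
  m10: -101-,0-01-
  m11: --011,-101-,0-01-
  m13: 01101 ←essential
  m16: 1-000,10-00
  m19: --011 ←essential
  m20: 10-00,101-0
  m22: -0110,101-0
  m24: 1-000,110-0
  m26: -101-,110-0
  m27: --011,-101-
Essential: --011, 01101

2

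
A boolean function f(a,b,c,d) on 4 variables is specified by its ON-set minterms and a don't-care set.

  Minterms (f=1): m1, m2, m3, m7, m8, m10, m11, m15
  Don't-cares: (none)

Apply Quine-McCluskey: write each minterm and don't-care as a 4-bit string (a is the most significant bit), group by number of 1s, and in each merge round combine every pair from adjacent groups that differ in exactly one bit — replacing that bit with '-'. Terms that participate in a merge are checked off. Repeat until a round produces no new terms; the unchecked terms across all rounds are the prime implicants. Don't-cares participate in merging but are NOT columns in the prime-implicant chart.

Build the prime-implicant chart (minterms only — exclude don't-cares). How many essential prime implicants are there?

[col 0] 0001*, 0010*, 0011*, 0111*, 1000*, 1010*, 1011*, 1111*
[col 1] -010*, -011*, -111*, 0-11*, 00-1, 001-*, 1-11*, 10-0, 101-*
[col 2] --11, -01-
Prime implicants: --11, -01-, 00-1, 10-0
PI chart (minterm → PIs covering it):
  1 | 00-1  (sole → essential)
  2 | -01-  (sole → essential)
  3 | --11,-01-,00-1
  7 | --11  (sole → essential)
  8 | 10-0  (sole → essential)
  10 | -01-,10-0
  11 | --11,-01-
  15 | --11  (sole → essential)
Essential prime implicants: --11, -01-, 00-1, 10-0

4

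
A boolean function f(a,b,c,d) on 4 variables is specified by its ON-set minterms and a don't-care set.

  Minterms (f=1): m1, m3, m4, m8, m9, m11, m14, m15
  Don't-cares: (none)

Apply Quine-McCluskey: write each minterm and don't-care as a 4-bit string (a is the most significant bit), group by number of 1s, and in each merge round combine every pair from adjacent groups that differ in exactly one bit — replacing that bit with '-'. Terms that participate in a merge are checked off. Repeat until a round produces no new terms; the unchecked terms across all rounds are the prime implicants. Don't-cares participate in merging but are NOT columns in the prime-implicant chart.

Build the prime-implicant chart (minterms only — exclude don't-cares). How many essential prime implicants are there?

[col 0] 0001*, 0011*, 0100, 1000*, 1001*, 1011*, 1110*, 1111*
[col 1] -001*, -011*, 00-1*, 1-11, 10-1*, 100-, 111-
[col 2] -0-1
Prime implicants: -0-1, 0100, 1-11, 100-, 111-
PI chart (minterm → PIs covering it):
  1 | -0-1  (sole → essential)
  3 | -0-1  (sole → essential)
  4 | 0100  (sole → essential)
  8 | 100-  (sole → essential)
  9 | -0-1,100-
  11 | -0-1,1-11
  14 | 111-  (sole → essential)
  15 | 1-11,111-
Essential prime implicants: -0-1, 0100, 100-, 111-

4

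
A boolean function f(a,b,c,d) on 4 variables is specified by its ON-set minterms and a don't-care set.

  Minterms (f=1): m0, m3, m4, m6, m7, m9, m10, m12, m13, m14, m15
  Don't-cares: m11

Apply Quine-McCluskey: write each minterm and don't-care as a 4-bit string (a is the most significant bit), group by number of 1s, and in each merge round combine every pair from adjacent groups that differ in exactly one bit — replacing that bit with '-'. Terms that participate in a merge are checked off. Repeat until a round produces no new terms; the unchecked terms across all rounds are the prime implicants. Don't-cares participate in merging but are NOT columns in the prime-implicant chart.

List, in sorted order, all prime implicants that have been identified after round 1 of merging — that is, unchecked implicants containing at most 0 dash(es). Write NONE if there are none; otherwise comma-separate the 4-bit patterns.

NONE

Round 0: 0000✓ 0011✓ 0100✓ 0110✓ 0111✓ 1001✓ 1010✓ 1011✓ 1100✓ 1101✓ 1110✓ 1111✓
Round 1: -011✓ -100✓ -110✓ -111✓ 0-00 0-11✓ 01-0✓ 011-✓ 1-01✓ 1-10✓ 1-11✓ 10-1✓ 101-✓ 11-0✓ 11-1✓ 110-✓ 111-✓
Round 2: --11 -1-0 -11- 1--1 1-1- 11--
PIs = {--11, -1-0, -11-, 0-00, 1--1, 1-1-, 11--}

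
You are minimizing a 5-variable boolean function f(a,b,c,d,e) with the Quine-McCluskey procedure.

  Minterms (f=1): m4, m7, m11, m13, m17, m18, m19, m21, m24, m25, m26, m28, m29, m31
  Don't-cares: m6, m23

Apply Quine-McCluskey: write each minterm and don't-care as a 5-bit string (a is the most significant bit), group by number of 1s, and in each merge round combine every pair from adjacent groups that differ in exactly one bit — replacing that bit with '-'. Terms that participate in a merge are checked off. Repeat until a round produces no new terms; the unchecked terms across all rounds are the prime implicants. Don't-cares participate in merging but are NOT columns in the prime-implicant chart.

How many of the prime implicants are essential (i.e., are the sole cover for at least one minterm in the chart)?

5

size-2^0 implicants → 00100(✓)  00110(✓)  00111(✓)  01011  01101(✓)  10001(✓)  10010(✓)  10011(✓)  10101(✓)  10111(✓)  11000(✓)  11001(✓)  11010(✓)  11100(✓)  11101(✓)  11111(✓)
size-2^1 implicants → -0111  -1101  001-0  0011-  1-001(✓)  1-010  1-101(✓)  1-111(✓)  10-01(✓)  10-11(✓)  100-1(✓)  1001-  101-1(✓)  11-00(✓)  11-01(✓)  110-0  1100-(✓)  111-1(✓)  1110-(✓)
size-2^2 implicants → 1--01  1-1-1  10--1  11-0-
Unchecked terms (primes): -0111, -1101, 001-0, 0011-, 01011, 1--01, 1-010, 1-1-1, 10--1, 1001-, 11-0-, 110-0
Minterm coverage:
  m4 ⊆ 001-0 [E]
  m7 ⊆ -0111,0011-
  m11 ⊆ 01011 [E]
  m13 ⊆ -1101 [E]
  m17 ⊆ 1--01,10--1
  m18 ⊆ 1-010,1001-
  m19 ⊆ 10--1,1001-
  m21 ⊆ 1--01,1-1-1,10--1
  m24 ⊆ 11-0-,110-0
  m25 ⊆ 1--01,11-0-
  m26 ⊆ 1-010,110-0
  m28 ⊆ 11-0- [E]
  m29 ⊆ -1101,1--01,1-1-1,11-0-
  m31 ⊆ 1-1-1 [E]
E = {-1101, 001-0, 01011, 1-1-1, 11-0-}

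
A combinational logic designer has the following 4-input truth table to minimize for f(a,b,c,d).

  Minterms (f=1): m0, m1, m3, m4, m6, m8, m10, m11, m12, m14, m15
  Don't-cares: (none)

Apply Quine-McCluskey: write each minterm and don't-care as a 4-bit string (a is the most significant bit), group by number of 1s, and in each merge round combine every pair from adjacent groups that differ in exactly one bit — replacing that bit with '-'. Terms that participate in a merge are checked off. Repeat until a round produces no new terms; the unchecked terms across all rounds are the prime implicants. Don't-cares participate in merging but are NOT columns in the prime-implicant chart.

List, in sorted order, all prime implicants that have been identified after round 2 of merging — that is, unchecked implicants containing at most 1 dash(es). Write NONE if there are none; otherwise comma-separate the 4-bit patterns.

[col 0] 0000*, 0001*, 0011*, 0100*, 0110*, 1000*, 1010*, 1011*, 1100*, 1110*, 1111*
[col 1] -000*, -011, -100*, -110*, 0-00*, 00-1, 000-, 01-0*, 1-00*, 1-10*, 1-11*, 10-0*, 101-*, 11-0*, 111-*
[col 2] --00, -1-0, 1--0, 1-1-
Prime implicants: --00, -011, -1-0, 00-1, 000-, 1--0, 1-1-

-011, 00-1, 000-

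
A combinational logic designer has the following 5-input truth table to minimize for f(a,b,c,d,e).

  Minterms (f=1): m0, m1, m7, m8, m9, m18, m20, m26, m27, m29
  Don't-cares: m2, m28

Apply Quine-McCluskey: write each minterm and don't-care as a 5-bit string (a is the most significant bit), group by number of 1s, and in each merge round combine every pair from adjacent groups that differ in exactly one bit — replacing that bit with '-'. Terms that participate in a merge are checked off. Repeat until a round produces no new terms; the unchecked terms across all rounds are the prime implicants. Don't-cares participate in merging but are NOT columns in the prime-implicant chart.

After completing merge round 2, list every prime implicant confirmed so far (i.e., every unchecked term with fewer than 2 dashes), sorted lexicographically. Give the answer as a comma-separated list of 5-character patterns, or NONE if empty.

-0010, 000-0, 00111, 1-010, 1-100, 1101-, 1110-

[col 0] 00000*, 00001*, 00010*, 00111, 01000*, 01001*, 10010*, 10100*, 11010*, 11011*, 11100*, 11101*
[col 1] -0010, 0-000*, 0-001*, 000-0, 0000-*, 0100-*, 1-010, 1-100, 1101-, 1110-
[col 2] 0-00-
Prime implicants: -0010, 0-00-, 000-0, 00111, 1-010, 1-100, 1101-, 1110-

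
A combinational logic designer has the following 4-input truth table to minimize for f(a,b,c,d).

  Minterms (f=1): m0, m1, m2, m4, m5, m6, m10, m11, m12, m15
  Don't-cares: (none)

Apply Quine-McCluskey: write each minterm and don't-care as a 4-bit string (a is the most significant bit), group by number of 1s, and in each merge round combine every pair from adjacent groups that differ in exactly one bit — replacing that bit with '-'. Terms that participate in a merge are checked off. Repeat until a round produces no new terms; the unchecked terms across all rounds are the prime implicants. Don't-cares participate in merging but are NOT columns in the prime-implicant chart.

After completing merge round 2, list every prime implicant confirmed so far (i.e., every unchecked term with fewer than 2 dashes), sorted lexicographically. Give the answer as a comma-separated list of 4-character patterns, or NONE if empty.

[col 0] 0000*, 0001*, 0010*, 0100*, 0101*, 0110*, 1010*, 1011*, 1100*, 1111*
[col 1] -010, -100, 0-00*, 0-01*, 0-10*, 00-0*, 000-*, 01-0*, 010-*, 1-11, 101-
[col 2] 0--0, 0-0-
Prime implicants: -010, -100, 0--0, 0-0-, 1-11, 101-

-010, -100, 1-11, 101-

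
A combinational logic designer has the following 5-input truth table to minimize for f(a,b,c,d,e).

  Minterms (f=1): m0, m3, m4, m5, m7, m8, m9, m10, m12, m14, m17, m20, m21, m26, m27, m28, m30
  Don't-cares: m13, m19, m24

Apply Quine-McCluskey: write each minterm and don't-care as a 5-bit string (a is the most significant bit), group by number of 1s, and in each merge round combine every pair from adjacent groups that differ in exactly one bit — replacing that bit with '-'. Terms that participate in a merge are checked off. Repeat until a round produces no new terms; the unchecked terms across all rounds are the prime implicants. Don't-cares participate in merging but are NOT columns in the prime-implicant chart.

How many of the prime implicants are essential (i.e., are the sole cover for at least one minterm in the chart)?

size-2^0 implicants → 00000(✓)  00011(✓)  00100(✓)  00101(✓)  00111(✓)  01000(✓)  01001(✓)  01010(✓)  01100(✓)  01101(✓)  01110(✓)  10001(✓)  10011(✓)  10100(✓)  10101(✓)  11000(✓)  11010(✓)  11011(✓)  11100(✓)  11110(✓)
size-2^1 implicants → -0011  -0100(✓)  -0101(✓)  -1000(✓)  -1010(✓)  -1100(✓)  -1110(✓)  0-000(✓)  0-100(✓)  0-101(✓)  00-00(✓)  00-11  001-1  0010-(✓)  01-00(✓)  01-01(✓)  01-10(✓)  010-0(✓)  0100-(✓)  011-0(✓)  0110-(✓)  1-011  1-100(✓)  10-01  100-1  1010-(✓)  11-00(✓)  11-10(✓)  110-0(✓)  1101-  111-0(✓)
size-2^2 implicants → --100  -010-  -1-00(✓)  -1-10(✓)  -10-0(✓)  -11-0(✓)  0--00  0-10-  01--0(✓)  01-0-  11--0(✓)
size-2^3 implicants → -1--0
Unchecked terms (primes): --100, -0011, -010-, -1--0, 0--00, 0-10-, 00-11, 001-1, 01-0-, 1-011, 10-01, 100-1, 1101-
Minterm coverage:
  m0 ⊆ 0--00 [E]
  m3 ⊆ -0011,00-11
  m4 ⊆ --100,-010-,0--00,0-10-
  m5 ⊆ -010-,0-10-,001-1
  m7 ⊆ 00-11,001-1
  m8 ⊆ -1--0,0--00,01-0-
  m9 ⊆ 01-0- [E]
  m10 ⊆ -1--0 [E]
  m12 ⊆ --100,-1--0,0--00,0-10-,01-0-
  m14 ⊆ -1--0 [E]
  m17 ⊆ 10-01,100-1
  m20 ⊆ --100,-010-
  m21 ⊆ -010-,10-01
  m26 ⊆ -1--0,1101-
  m27 ⊆ 1-011,1101-
  m28 ⊆ --100,-1--0
  m30 ⊆ -1--0 [E]
E = {-1--0, 0--00, 01-0-}

3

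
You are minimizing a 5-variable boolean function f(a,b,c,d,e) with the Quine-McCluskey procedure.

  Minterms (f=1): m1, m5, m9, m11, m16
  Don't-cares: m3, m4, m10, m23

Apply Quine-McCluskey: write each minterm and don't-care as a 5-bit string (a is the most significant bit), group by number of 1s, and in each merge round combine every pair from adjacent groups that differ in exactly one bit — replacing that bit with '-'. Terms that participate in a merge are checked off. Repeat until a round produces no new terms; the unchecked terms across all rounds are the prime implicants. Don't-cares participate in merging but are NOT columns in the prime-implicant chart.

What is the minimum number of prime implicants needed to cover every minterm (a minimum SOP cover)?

size-2^0 implicants → 00001(✓)  00011(✓)  00100(✓)  00101(✓)  01001(✓)  01010(✓)  01011(✓)  10000  10111
size-2^1 implicants → 0-001(✓)  0-011(✓)  00-01  000-1(✓)  0010-  010-1(✓)  0101-
size-2^2 implicants → 0-0-1
Unchecked terms (primes): 0-0-1, 00-01, 0010-, 0101-, 10000, 10111
Minterm coverage:
  m1 ⊆ 0-0-1,00-01
  m5 ⊆ 00-01,0010-
  m9 ⊆ 0-0-1 [E]
  m11 ⊆ 0-0-1,0101-
  m16 ⊆ 10000 [E]
E = {0-0-1, 10000}
Petrick residual → 00-01
Cover = a'c'e + a'b'd'e + ab'c'd'e'  |cover|=3

3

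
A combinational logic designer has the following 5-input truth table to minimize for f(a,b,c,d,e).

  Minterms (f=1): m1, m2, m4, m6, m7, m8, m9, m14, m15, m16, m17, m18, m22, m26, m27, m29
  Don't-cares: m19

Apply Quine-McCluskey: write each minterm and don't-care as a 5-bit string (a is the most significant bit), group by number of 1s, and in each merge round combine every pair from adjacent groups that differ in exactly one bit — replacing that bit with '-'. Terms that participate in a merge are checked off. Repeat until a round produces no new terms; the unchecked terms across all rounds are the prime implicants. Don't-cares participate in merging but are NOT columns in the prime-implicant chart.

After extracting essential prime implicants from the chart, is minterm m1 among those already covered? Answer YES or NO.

size-2^0 implicants → 00001(✓)  00010(✓)  00100(✓)  00110(✓)  00111(✓)  01000(✓)  01001(✓)  01110(✓)  01111(✓)  10000(✓)  10001(✓)  10010(✓)  10011(✓)  10110(✓)  11010(✓)  11011(✓)  11101
size-2^1 implicants → -0001  -0010(✓)  -0110(✓)  0-001  0-110(✓)  0-111(✓)  00-10(✓)  001-0  0011-(✓)  0100-  0111-(✓)  1-010(✓)  1-011(✓)  10-10(✓)  100-0(✓)  100-1(✓)  1000-(✓)  1001-(✓)  1101-(✓)
size-2^2 implicants → -0-10  0-11-  1-01-  100--
Unchecked terms (primes): -0-10, -0001, 0-001, 0-11-, 001-0, 0100-, 1-01-, 100--, 11101
Minterm coverage:
  m1 ⊆ -0001,0-001
  m2 ⊆ -0-10 [E]
  m4 ⊆ 001-0 [E]
  m6 ⊆ -0-10,0-11-,001-0
  m7 ⊆ 0-11- [E]
  m8 ⊆ 0100- [E]
  m9 ⊆ 0-001,0100-
  m14 ⊆ 0-11- [E]
  m15 ⊆ 0-11- [E]
  m16 ⊆ 100-- [E]
  m17 ⊆ -0001,100--
  m18 ⊆ -0-10,1-01-,100--
  m22 ⊆ -0-10 [E]
  m26 ⊆ 1-01- [E]
  m27 ⊆ 1-01- [E]
  m29 ⊆ 11101 [E]
E = {-0-10, 0-11-, 001-0, 0100-, 1-01-, 100--, 11101}

NO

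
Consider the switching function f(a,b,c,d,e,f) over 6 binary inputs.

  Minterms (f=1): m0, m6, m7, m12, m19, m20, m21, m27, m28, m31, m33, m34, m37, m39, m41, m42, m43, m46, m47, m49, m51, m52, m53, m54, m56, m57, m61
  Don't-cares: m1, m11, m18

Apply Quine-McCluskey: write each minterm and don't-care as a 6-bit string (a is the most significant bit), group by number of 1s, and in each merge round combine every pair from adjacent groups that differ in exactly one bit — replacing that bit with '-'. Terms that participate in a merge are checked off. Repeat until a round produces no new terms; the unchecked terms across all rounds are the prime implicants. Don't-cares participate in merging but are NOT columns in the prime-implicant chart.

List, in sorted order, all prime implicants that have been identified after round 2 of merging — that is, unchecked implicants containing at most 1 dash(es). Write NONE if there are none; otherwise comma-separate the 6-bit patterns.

-00001, -00111, -01011, -10011, 0-1011, 0-1100, 00000-, 00011-, 01-011, 01-100, 01001-, 011-11, 10-010, 10-111, 1001-1, 1010-1, 1100-1, 1101-0, 11100-

Round 0: 000000✓ 000001✓ 000110✓ 000111✓ 001011✓ 001100✓ 010010✓ 010011✓ 010100✓ 010101✓ 011011✓ 011100✓ 011111✓ 100001✓ 100010✓ 100101✓ 100111✓ 101001✓ 101010✓ 101011✓ 101110✓ 101111✓ 110001✓ 110011✓ 110100✓ 110101✓ 110110✓ 111000✓ 111001✓ 111101✓
Round 1: -00001 -00111 -01011 -10011 -10100✓ -10101✓ 0-1011 0-1100 00000- 00011- 01-011 01-100 01001- 01010-✓ 011-11 1-0001✓ 1-0101✓ 1-1001✓ 10-001✓ 10-010 10-111 100-01✓ 1001-1 101-10✓ 101-11✓ 1010-1 10101-✓ 10111-✓ 11-001✓ 11-101✓ 110-01✓ 1100-1 1101-0 11010-✓ 111-01✓ 11100-
Round 2: -1010- 1--001 1-0-01 101-1- 11--01
PIs = {-00001, -00111, -01011, -10011, -1010-, 0-1011, 0-1100, 00000-, 00011-, 01-011, 01-100, 01001-, 011-11, 1--001, 1-0-01, 10-010, 10-111, 1001-1, 101-1-, 1010-1, 11--01, 1100-1, 1101-0, 11100-}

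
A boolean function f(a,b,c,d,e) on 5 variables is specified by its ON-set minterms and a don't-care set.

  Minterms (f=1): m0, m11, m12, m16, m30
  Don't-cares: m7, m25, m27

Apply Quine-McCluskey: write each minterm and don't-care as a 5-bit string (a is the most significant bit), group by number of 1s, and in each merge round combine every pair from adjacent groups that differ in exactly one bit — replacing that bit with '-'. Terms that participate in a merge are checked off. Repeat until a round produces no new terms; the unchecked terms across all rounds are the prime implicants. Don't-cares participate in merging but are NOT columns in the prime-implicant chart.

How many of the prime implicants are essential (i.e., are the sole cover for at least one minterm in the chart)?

[col 0] 00000*, 00111, 01011*, 01100, 10000*, 11001*, 11011*, 11110
[col 1] -0000, -1011, 110-1
Prime implicants: -0000, -1011, 00111, 01100, 110-1, 11110
PI chart (minterm → PIs covering it):
  0 | -0000  (sole → essential)
  11 | -1011  (sole → essential)
  12 | 01100  (sole → essential)
  16 | -0000  (sole → essential)
  30 | 11110  (sole → essential)
Essential prime implicants: -0000, -1011, 01100, 11110

4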